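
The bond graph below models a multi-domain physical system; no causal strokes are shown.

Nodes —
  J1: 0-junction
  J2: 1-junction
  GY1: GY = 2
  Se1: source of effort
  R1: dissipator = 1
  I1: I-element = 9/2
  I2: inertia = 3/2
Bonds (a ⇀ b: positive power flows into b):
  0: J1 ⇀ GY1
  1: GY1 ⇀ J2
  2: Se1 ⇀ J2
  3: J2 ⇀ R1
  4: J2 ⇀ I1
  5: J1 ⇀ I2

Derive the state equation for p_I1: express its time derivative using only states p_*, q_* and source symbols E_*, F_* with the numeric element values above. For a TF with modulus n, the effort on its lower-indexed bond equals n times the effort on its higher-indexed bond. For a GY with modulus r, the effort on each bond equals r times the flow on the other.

b2 →J2  (Se1: effort source, stroke at far end)
b4 →I1  (I1: I, integral causality)
b1 →J2  (common-f at J2 fixed by 4)
b3 →J2  (1-jn J2 has f-setter on 4)
b0 →J1  (through GY1, causality inverts; strokes same side of GY1)
b5 →I2  (J1: bond 0 brought effort, rest push out)

dp_I1/dt = E_Se1 - 2*p_I1/9 - 4*p_I2/3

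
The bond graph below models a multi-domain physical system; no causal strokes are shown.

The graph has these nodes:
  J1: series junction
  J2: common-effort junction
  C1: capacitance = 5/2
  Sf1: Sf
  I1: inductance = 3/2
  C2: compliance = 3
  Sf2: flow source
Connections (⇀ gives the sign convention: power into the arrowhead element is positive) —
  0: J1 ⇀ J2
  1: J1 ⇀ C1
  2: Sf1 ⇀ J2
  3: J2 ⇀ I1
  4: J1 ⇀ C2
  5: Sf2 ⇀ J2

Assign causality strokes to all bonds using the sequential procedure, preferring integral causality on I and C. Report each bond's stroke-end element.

#2 stroke at Sf1  (Sf1 fixes flow; stroke at Sf1)
#5 stroke at Sf2  (Sf2 (Sf) sets flow on bond)
#1 stroke at J1  (C1 integral (e out))
#3 stroke at I1  (I1 outputs flow p/I1)
#0 stroke at J2  (J2 needs exactly one e-in)
#4 stroke at J1  (common-f at J1 fixed by 0)

β0 |J2
β1 |J1
β2 |Sf1
β3 |I1
β4 |J1
β5 |Sf2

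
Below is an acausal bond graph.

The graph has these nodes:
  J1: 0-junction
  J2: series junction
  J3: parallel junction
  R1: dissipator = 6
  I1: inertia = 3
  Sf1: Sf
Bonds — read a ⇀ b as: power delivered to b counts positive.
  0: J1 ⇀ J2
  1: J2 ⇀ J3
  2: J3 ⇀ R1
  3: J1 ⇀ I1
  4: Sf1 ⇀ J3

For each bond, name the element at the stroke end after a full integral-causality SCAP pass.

bond 0 →J1
bond 1 →J2
bond 2 →J3
bond 3 →I1
bond 4 →Sf1

bond 4 |Sf1  (source Sf1 imposes f)
bond 3 |I1  (I1 integral (f out))
bond 0 |J1  (J1 needs exactly one e-in)
bond 1 |J2  (common-f at J2 fixed by 0)
bond 2 |J3  (closing 0-jn rule on J3)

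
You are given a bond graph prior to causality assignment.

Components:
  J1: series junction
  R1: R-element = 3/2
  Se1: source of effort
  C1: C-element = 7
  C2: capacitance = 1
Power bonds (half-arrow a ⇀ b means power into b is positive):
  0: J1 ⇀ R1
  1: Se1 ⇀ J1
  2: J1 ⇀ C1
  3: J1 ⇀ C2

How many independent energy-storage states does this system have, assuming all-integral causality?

2  (C1, C2 all integral)

β1 stroke→J1  (Se1: effort source, stroke at far end)
β2 stroke→J1  (C1: C, integral causality)
β3 stroke→J1  (C2: C, integral causality)
β0 stroke→R1  (only one flow-in slot at J1)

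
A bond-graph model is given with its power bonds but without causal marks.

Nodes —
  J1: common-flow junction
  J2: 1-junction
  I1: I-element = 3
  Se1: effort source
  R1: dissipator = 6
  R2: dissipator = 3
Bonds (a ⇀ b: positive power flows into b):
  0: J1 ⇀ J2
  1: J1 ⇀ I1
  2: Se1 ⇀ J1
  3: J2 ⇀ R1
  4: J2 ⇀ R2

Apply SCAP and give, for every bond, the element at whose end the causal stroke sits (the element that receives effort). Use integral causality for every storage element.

#2 →J1  (Se1: effort source, stroke at far end)
#1 →I1  (prefer integral on I1)
#0 →J1  (1-jn J1 has f-setter on 1)
#3 →J2  (J2: bond 0 brought flow, rest push out)
#4 →J2  (J2: bond 0 brought flow, rest push out)

bond 0 →J1
bond 1 →I1
bond 2 →J1
bond 3 →J2
bond 4 →J2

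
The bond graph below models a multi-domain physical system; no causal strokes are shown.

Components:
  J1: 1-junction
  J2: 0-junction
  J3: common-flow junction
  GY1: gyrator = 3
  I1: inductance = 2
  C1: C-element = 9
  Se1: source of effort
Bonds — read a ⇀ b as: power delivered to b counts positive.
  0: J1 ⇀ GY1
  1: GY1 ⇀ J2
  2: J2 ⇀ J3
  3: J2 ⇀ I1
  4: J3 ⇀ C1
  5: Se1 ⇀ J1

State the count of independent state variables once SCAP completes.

2  (C1, I1 all integral)

#5 stroke→J1  (source Se1 imposes e)
#0 stroke→GY1  (J1: last free bond brings flow in)
#1 stroke→GY1  (through GY1, causality inverts; strokes same side of GY1)
#3 stroke→I1  (prefer integral on I1)
#2 stroke→J2  (J2 needs exactly one e-in)
#4 stroke→J3  (J3 flow already set via bond 2)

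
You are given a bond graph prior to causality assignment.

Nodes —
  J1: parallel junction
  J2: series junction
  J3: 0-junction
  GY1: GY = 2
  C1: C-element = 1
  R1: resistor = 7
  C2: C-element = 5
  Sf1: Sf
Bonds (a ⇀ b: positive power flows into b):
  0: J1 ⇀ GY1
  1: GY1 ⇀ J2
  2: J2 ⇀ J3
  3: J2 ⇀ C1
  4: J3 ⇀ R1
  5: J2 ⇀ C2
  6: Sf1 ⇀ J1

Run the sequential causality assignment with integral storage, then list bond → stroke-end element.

β6 stroke at Sf1  (Sf1 fixes flow; stroke at Sf1)
β0 stroke at J1  (closing 0-jn rule on J1)
β1 stroke at J2  (GY GY1: same side as bond 0)
β3 stroke at J2  (prefer integral on C1)
β5 stroke at J2  (C2 outputs effort q/C2)
β2 stroke at J3  (J2 needs exactly one f-in)
β4 stroke at R1  (J3: bond 2 brought effort, rest push out)

bond 0 stroke→J1
bond 1 stroke→J2
bond 2 stroke→J3
bond 3 stroke→J2
bond 4 stroke→R1
bond 5 stroke→J2
bond 6 stroke→Sf1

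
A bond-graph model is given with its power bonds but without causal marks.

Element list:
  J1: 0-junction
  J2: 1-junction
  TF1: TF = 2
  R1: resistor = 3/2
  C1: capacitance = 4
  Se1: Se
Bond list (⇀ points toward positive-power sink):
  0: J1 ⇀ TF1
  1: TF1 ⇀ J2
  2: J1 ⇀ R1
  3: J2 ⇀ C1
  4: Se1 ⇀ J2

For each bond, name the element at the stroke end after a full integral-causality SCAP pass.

#4 |J2  (Se1: effort source, stroke at far end)
#3 |J2  (C1 integral (e out))
#1 |TF1  (only one flow-in slot at J2)
#0 |J1  (TF1 one-in-one-out from 1)
#2 |R1  (J1: bond 0 brought effort, rest push out)

bond 0 |J1
bond 1 |TF1
bond 2 |R1
bond 3 |J2
bond 4 |J2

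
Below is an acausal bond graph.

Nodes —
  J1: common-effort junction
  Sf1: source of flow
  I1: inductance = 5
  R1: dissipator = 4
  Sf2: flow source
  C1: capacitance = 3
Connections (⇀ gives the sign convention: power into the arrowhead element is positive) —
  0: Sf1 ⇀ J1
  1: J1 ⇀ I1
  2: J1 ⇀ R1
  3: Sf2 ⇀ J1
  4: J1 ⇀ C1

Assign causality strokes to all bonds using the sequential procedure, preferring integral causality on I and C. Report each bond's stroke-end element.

#0 |Sf1
#1 |I1
#2 |R1
#3 |Sf2
#4 |J1

β0 |Sf1  (source Sf1 imposes f)
β3 |Sf2  (source Sf2 imposes f)
β1 |I1  (I1: I, integral causality)
β4 |J1  (prefer integral on C1)
β2 |R1  (J1: bond 4 brought effort, rest push out)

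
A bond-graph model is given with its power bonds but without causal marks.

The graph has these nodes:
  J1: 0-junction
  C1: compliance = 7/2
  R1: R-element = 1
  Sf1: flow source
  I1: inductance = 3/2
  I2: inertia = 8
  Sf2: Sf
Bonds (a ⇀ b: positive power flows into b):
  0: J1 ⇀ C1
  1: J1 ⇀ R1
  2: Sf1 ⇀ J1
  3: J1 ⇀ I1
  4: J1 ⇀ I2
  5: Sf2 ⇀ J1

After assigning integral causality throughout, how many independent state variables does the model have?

3  (C1, I1, I2 all integral)

b2 stroke at Sf1  (Sf1 fixes flow; stroke at Sf1)
b5 stroke at Sf2  (source Sf2 imposes f)
b0 stroke at J1  (C1: C, integral causality)
b1 stroke at R1  (J1 effort already set via bond 0)
b3 stroke at I1  (0-jn J1 has e-setter on 0)
b4 stroke at I2  (common-e at J1 fixed by 0)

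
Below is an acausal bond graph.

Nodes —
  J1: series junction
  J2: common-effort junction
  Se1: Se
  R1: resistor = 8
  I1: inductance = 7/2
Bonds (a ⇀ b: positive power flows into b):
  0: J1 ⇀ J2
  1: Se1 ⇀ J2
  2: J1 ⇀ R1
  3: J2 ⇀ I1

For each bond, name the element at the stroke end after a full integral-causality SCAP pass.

β1 stroke at J2  (Se1: effort source, stroke at far end)
β0 stroke at J1  (0-jn J2 has e-setter on 1)
β3 stroke at I1  (0-jn J2 has e-setter on 1)
β2 stroke at R1  (only one flow-in slot at J1)

#0 →J1
#1 →J2
#2 →R1
#3 →I1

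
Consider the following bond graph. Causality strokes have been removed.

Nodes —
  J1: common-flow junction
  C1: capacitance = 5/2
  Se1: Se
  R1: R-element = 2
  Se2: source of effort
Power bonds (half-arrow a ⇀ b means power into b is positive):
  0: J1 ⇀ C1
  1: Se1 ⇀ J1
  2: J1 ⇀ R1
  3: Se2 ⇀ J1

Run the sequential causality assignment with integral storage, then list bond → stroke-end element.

#0 |J1
#1 |J1
#2 |R1
#3 |J1

b1 stroke→J1  (Se1 (Se) sets effort on bond)
b3 stroke→J1  (Se2: effort source, stroke at far end)
b0 stroke→J1  (C1 outputs effort q/C1)
b2 stroke→R1  (only one flow-in slot at J1)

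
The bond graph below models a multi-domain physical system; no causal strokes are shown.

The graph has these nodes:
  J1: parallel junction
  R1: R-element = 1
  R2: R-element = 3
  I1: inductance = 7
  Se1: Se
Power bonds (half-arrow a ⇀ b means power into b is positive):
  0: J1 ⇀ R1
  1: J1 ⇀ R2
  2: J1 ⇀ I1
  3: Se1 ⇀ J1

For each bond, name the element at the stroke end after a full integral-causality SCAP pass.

bond 3 →J1  (Se1: effort source, stroke at far end)
bond 0 →R1  (J1 effort already set via bond 3)
bond 1 →R2  (J1 effort already set via bond 3)
bond 2 →I1  (common-e at J1 fixed by 3)

bond 0 stroke at R1
bond 1 stroke at R2
bond 2 stroke at I1
bond 3 stroke at J1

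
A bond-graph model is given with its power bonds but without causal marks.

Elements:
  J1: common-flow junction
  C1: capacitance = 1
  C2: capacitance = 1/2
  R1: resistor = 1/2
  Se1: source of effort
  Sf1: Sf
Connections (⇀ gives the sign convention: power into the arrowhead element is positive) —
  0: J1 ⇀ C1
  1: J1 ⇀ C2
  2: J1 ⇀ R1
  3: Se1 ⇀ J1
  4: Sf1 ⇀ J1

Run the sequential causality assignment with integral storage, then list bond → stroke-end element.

bond 3 |J1  (Se1 fixes effort; stroke away)
bond 4 |Sf1  (source Sf1 imposes f)
bond 0 |J1  (common-f at J1 fixed by 4)
bond 1 |J1  (common-f at J1 fixed by 4)
bond 2 |J1  (J1: bond 4 brought flow, rest push out)

#0 stroke→J1
#1 stroke→J1
#2 stroke→J1
#3 stroke→J1
#4 stroke→Sf1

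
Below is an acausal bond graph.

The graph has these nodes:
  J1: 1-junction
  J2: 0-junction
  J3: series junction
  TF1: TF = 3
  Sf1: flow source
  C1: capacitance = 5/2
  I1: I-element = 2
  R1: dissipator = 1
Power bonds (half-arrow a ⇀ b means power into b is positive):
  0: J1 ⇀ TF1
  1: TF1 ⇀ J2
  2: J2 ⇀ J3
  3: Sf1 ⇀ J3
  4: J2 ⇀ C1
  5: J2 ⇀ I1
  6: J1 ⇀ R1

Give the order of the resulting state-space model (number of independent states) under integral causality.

2  (C1, I1 all integral)

b3 stroke→Sf1  (source Sf1 imposes f)
b2 stroke→J3  (J3 flow already set via bond 3)
b4 stroke→J2  (C1 integral (e out))
b1 stroke→TF1  (common-e at J2 fixed by 4)
b5 stroke→I1  (0-jn J2 has e-setter on 4)
b0 stroke→J1  (TF1 one-in-one-out from 1)
b6 stroke→R1  (J1 needs exactly one f-in)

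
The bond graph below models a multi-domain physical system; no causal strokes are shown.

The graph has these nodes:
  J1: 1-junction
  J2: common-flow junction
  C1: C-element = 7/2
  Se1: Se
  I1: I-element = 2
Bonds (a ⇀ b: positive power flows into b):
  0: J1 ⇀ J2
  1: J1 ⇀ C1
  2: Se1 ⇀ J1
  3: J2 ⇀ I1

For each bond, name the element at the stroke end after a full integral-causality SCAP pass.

bond 2 →J1  (Se1 (Se) sets effort on bond)
bond 1 →J1  (C1: C, integral causality)
bond 0 →J2  (only one flow-in slot at J1)
bond 3 →I1  (closing 1-jn rule on J2)

β0 →J2
β1 →J1
β2 →J1
β3 →I1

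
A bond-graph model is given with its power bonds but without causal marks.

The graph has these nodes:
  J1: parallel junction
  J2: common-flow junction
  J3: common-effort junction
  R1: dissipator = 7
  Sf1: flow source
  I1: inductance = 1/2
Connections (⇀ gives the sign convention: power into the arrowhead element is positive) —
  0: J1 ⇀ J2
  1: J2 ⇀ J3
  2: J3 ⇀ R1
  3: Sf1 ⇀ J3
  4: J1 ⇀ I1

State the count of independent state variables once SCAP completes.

1  (I1 all integral)

b3 |Sf1  (Sf1 fixes flow; stroke at Sf1)
b4 |I1  (I1: I, integral causality)
b0 |J1  (J1 needs exactly one e-in)
b1 |J2  (J2: bond 0 brought flow, rest push out)
b2 |J3  (closing 0-jn rule on J3)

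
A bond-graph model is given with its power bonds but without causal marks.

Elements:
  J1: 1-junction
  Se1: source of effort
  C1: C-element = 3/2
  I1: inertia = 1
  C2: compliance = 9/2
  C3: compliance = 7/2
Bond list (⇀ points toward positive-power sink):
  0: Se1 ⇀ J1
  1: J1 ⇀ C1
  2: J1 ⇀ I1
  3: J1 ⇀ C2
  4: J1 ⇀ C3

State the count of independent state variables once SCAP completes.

4  (C1, C2, C3, I1 all integral)

bond 0 stroke→J1  (Se1 (Se) sets effort on bond)
bond 1 stroke→J1  (C1: C, integral causality)
bond 2 stroke→I1  (prefer integral on I1)
bond 3 stroke→J1  (1-jn J1 has f-setter on 2)
bond 4 stroke→J1  (1-jn J1 has f-setter on 2)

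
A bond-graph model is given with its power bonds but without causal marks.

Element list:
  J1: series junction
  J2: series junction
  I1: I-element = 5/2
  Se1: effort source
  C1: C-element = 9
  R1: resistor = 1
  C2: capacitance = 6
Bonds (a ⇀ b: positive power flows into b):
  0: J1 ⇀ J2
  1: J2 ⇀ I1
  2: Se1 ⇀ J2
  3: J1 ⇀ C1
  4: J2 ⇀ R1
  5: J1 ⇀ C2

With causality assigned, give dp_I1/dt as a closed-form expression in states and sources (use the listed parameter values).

dp_I1/dt = E_Se1 - 2*p_I1/5 - q_C1/9 - q_C2/6

b2 →J2  (Se1 (Se) sets effort on bond)
b1 →I1  (I1 integral (f out))
b0 →J2  (J2: bond 1 brought flow, rest push out)
b4 →J2  (1-jn J2 has f-setter on 1)
b3 →J1  (J1 flow already set via bond 0)
b5 →J1  (J1: bond 0 brought flow, rest push out)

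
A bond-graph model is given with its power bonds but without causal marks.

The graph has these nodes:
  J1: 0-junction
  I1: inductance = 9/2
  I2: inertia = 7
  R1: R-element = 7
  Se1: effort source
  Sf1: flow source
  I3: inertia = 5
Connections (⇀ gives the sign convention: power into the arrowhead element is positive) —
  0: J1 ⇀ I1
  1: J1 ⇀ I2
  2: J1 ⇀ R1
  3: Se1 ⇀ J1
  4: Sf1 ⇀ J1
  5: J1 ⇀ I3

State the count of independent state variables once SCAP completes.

3  (I1, I2, I3 all integral)

bond 3 →J1  (Se1: effort source, stroke at far end)
bond 4 →Sf1  (Sf1 fixes flow; stroke at Sf1)
bond 0 →I1  (J1 effort already set via bond 3)
bond 1 →I2  (J1: bond 3 brought effort, rest push out)
bond 2 →R1  (0-jn J1 has e-setter on 3)
bond 5 →I3  (J1: bond 3 brought effort, rest push out)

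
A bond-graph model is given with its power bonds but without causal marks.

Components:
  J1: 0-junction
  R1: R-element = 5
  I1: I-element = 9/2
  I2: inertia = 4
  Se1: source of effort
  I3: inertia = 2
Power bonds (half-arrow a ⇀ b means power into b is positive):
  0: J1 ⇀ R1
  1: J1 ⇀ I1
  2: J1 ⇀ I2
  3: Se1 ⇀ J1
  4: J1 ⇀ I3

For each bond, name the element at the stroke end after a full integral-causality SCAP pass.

β3 stroke→J1  (Se1: effort source, stroke at far end)
β0 stroke→R1  (J1 effort already set via bond 3)
β1 stroke→I1  (common-e at J1 fixed by 3)
β2 stroke→I2  (0-jn J1 has e-setter on 3)
β4 stroke→I3  (0-jn J1 has e-setter on 3)

#0 stroke→R1
#1 stroke→I1
#2 stroke→I2
#3 stroke→J1
#4 stroke→I3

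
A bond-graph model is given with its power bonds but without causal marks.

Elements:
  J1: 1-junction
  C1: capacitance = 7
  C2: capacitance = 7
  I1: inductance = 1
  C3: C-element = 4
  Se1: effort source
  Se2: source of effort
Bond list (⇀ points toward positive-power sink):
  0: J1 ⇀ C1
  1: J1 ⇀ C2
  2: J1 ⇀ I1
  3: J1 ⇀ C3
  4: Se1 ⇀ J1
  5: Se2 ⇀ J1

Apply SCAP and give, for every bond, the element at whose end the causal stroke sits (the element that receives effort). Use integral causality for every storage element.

β4 stroke→J1  (Se1: effort source, stroke at far end)
β5 stroke→J1  (Se2 (Se) sets effort on bond)
β0 stroke→J1  (C1: C, integral causality)
β1 stroke→J1  (prefer integral on C2)
β2 stroke→I1  (prefer integral on I1)
β3 stroke→J1  (J1 flow already set via bond 2)

#0 |J1
#1 |J1
#2 |I1
#3 |J1
#4 |J1
#5 |J1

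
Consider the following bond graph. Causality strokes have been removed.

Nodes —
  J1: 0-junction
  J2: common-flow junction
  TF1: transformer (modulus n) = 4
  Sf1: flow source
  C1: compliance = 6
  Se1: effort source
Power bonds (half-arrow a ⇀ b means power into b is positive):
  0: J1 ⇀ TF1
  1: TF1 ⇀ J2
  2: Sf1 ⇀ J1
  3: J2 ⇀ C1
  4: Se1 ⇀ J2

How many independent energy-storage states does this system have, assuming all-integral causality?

1  (C1 all integral)

#2 →Sf1  (Sf1 (Sf) sets flow on bond)
#4 →J2  (Se1: effort source, stroke at far end)
#0 →J1  (closing 0-jn rule on J1)
#1 →TF1  (TF1 one-in-one-out from 0)
#3 →J2  (J2 flow already set via bond 1)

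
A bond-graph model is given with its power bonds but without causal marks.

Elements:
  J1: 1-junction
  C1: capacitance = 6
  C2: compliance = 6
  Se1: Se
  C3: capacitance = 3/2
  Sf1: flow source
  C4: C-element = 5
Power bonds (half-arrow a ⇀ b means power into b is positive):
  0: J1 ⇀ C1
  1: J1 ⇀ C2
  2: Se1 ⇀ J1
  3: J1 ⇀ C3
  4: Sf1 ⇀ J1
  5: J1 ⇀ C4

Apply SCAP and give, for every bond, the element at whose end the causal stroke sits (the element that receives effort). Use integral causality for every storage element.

#0 →J1
#1 →J1
#2 →J1
#3 →J1
#4 →Sf1
#5 →J1

bond 2 |J1  (Se1: effort source, stroke at far end)
bond 4 |Sf1  (Sf1 fixes flow; stroke at Sf1)
bond 0 |J1  (J1 flow already set via bond 4)
bond 1 |J1  (J1 flow already set via bond 4)
bond 3 |J1  (common-f at J1 fixed by 4)
bond 5 |J1  (J1 flow already set via bond 4)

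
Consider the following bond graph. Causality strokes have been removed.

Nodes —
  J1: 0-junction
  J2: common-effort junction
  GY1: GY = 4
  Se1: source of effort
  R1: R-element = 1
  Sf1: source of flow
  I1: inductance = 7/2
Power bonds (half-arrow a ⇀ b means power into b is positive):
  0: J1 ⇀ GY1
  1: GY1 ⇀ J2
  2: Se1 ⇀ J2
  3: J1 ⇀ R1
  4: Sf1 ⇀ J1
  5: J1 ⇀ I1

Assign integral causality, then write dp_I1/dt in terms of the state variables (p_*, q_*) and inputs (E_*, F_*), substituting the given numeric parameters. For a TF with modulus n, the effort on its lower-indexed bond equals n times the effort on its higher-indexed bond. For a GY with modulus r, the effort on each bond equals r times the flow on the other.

dp_I1/dt = -E_Se1/4 + F_Sf1 - 2*p_I1/7

bond 2 stroke at J2  (Se1: effort source, stroke at far end)
bond 4 stroke at Sf1  (source Sf1 imposes f)
bond 1 stroke at GY1  (common-e at J2 fixed by 2)
bond 0 stroke at GY1  (GY1: gyrator matches bond 1)
bond 5 stroke at I1  (I1 outputs flow p/I1)
bond 3 stroke at J1  (only one effort-in slot at J1)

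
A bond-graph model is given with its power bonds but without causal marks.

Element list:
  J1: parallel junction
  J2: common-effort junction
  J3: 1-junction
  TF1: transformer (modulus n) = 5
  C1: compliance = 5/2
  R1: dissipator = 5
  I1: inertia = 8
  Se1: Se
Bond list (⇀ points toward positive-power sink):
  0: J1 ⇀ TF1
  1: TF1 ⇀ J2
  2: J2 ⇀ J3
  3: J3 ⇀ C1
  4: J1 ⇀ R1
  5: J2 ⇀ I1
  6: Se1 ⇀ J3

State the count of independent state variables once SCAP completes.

2  (C1, I1 all integral)

#6 |J3  (source Se1 imposes e)
#3 |J3  (C1 integral (e out))
#2 |J2  (closing 1-jn rule on J3)
#1 |TF1  (common-e at J2 fixed by 2)
#5 |I1  (J2: bond 2 brought effort, rest push out)
#0 |J1  (TF TF1: opposite of bond 1)
#4 |R1  (0-jn J1 has e-setter on 0)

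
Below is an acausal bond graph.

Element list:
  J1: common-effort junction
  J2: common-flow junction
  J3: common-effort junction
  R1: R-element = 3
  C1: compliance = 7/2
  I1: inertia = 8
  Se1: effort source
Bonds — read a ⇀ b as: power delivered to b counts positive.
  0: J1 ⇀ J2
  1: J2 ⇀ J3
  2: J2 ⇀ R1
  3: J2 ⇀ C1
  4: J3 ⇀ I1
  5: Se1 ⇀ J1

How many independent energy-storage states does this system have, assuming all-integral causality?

bond 5 stroke→J1  (Se1 fixes effort; stroke away)
bond 0 stroke→J2  (common-e at J1 fixed by 5)
bond 3 stroke→J2  (C1 outputs effort q/C1)
bond 4 stroke→I1  (I1: I, integral causality)
bond 1 stroke→J3  (only one effort-in slot at J3)
bond 2 stroke→J2  (J2: bond 1 brought flow, rest push out)

2  (C1, I1 all integral)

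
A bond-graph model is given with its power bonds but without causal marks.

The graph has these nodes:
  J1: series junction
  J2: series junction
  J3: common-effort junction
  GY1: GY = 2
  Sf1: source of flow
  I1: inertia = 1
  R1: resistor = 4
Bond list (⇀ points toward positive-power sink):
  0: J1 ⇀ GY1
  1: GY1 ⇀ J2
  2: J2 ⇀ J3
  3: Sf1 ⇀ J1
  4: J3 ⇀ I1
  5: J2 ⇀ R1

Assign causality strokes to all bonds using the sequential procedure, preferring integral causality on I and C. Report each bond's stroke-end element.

bond 0 |J1
bond 1 |J2
bond 2 |J3
bond 3 |Sf1
bond 4 |I1
bond 5 |J2

bond 3 →Sf1  (Sf1: flow source, stroke at near end)
bond 0 →J1  (common-f at J1 fixed by 3)
bond 1 →J2  (GY GY1: same side as bond 0)
bond 4 →I1  (I1: I, integral causality)
bond 2 →J3  (J3 needs exactly one e-in)
bond 5 →J2  (J2 flow already set via bond 2)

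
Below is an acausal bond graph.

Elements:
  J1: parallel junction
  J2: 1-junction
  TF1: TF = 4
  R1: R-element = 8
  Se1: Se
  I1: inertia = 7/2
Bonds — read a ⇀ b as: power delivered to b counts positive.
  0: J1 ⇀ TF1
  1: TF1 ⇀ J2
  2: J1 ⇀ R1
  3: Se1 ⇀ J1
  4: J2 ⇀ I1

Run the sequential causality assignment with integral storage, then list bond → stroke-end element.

β3 |J1  (Se1 fixes effort; stroke away)
β0 |TF1  (0-jn J1 has e-setter on 3)
β2 |R1  (common-e at J1 fixed by 3)
β1 |J2  (TF TF1: opposite of bond 0)
β4 |I1  (J2 needs exactly one f-in)

β0 →TF1
β1 →J2
β2 →R1
β3 →J1
β4 →I1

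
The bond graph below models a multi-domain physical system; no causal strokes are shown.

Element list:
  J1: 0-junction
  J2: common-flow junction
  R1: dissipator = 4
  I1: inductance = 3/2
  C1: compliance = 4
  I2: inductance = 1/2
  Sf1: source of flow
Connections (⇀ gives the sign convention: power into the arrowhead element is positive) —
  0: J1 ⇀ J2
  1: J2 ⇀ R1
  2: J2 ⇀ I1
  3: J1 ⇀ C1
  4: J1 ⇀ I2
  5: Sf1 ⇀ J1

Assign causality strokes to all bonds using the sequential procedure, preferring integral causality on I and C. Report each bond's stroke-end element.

#0 |J2
#1 |J2
#2 |I1
#3 |J1
#4 |I2
#5 |Sf1

β5 stroke at Sf1  (source Sf1 imposes f)
β2 stroke at I1  (I1 integral (f out))
β0 stroke at J2  (common-f at J2 fixed by 2)
β1 stroke at J2  (J2: bond 2 brought flow, rest push out)
β3 stroke at J1  (C1 outputs effort q/C1)
β4 stroke at I2  (J1 effort already set via bond 3)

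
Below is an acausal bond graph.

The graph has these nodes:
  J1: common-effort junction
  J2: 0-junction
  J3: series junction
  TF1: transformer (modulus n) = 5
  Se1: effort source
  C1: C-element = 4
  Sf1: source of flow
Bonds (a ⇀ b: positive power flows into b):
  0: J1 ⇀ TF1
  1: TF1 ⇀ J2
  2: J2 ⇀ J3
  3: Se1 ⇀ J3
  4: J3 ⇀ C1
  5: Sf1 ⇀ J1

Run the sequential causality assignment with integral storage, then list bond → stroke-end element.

#3 stroke at J3  (Se1 fixes effort; stroke away)
#5 stroke at Sf1  (Sf1 (Sf) sets flow on bond)
#0 stroke at J1  (J1: last free bond brings effort in)
#1 stroke at TF1  (TF1 one-in-one-out from 0)
#2 stroke at J2  (J2: last free bond brings effort in)
#4 stroke at J3  (J3: bond 2 brought flow, rest push out)

bond 0 stroke→J1
bond 1 stroke→TF1
bond 2 stroke→J2
bond 3 stroke→J3
bond 4 stroke→J3
bond 5 stroke→Sf1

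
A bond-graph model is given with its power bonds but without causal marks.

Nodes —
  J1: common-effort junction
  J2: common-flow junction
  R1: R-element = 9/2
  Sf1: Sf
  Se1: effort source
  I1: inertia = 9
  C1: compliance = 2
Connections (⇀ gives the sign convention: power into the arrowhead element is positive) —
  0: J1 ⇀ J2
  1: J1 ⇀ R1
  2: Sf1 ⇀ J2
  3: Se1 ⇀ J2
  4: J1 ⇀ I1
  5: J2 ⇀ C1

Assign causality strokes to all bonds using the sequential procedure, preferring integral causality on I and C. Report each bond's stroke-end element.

β2 →Sf1  (Sf1 (Sf) sets flow on bond)
β3 →J2  (source Se1 imposes e)
β0 →J2  (1-jn J2 has f-setter on 2)
β5 →J2  (1-jn J2 has f-setter on 2)
β4 →I1  (I1 outputs flow p/I1)
β1 →J1  (J1 needs exactly one e-in)

bond 0 stroke at J2
bond 1 stroke at J1
bond 2 stroke at Sf1
bond 3 stroke at J2
bond 4 stroke at I1
bond 5 stroke at J2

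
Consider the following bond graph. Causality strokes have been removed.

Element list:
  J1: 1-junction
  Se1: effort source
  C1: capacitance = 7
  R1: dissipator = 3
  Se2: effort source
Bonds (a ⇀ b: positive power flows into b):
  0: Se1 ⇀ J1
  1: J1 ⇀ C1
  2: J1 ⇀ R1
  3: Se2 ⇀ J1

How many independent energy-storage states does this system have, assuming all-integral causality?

b0 |J1  (Se1: effort source, stroke at far end)
b3 |J1  (Se2 (Se) sets effort on bond)
b1 |J1  (C1 integral (e out))
b2 |R1  (J1 needs exactly one f-in)

1  (C1 all integral)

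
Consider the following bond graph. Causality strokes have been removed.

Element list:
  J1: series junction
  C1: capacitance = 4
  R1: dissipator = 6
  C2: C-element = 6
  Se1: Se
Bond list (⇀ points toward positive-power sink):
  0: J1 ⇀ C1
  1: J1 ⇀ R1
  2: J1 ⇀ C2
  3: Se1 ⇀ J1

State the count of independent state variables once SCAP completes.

2  (C1, C2 all integral)

β3 |J1  (Se1 fixes effort; stroke away)
β0 |J1  (C1 outputs effort q/C1)
β2 |J1  (C2 integral (e out))
β1 |R1  (closing 1-jn rule on J1)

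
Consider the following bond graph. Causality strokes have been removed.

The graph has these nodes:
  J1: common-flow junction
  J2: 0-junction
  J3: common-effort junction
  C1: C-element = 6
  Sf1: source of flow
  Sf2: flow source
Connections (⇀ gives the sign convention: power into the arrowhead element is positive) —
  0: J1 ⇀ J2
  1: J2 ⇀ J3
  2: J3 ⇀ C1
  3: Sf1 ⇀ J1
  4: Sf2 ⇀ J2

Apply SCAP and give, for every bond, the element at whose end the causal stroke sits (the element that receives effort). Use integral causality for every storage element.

bond 0 |J1
bond 1 |J2
bond 2 |J3
bond 3 |Sf1
bond 4 |Sf2

bond 3 →Sf1  (Sf1 fixes flow; stroke at Sf1)
bond 4 →Sf2  (Sf2 (Sf) sets flow on bond)
bond 0 →J1  (1-jn J1 has f-setter on 3)
bond 1 →J2  (closing 0-jn rule on J2)
bond 2 →J3  (only one effort-in slot at J3)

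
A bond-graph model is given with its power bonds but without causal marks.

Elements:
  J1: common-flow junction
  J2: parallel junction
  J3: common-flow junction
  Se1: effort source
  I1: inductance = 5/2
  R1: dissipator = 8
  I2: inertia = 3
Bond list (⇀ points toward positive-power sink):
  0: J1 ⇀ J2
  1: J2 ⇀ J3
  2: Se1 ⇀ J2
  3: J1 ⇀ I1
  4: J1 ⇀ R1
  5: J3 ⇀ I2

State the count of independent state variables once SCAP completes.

#2 stroke→J2  (Se1 fixes effort; stroke away)
#0 stroke→J1  (common-e at J2 fixed by 2)
#1 stroke→J3  (common-e at J2 fixed by 2)
#5 stroke→I2  (J3 needs exactly one f-in)
#3 stroke→I1  (I1 integral (f out))
#4 stroke→J1  (J1: bond 3 brought flow, rest push out)

2  (I1, I2 all integral)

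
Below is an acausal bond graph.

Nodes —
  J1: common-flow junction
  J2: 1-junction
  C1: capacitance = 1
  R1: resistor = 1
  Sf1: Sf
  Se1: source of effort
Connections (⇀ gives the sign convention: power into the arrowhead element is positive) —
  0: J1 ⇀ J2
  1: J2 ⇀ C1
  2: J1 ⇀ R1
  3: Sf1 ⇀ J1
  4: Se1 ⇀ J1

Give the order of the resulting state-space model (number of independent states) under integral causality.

β3 stroke→Sf1  (Sf1 (Sf) sets flow on bond)
β4 stroke→J1  (Se1 (Se) sets effort on bond)
β0 stroke→J1  (J1 flow already set via bond 3)
β2 stroke→J1  (J1 flow already set via bond 3)
β1 stroke→J2  (1-jn J2 has f-setter on 0)

1  (C1 all integral)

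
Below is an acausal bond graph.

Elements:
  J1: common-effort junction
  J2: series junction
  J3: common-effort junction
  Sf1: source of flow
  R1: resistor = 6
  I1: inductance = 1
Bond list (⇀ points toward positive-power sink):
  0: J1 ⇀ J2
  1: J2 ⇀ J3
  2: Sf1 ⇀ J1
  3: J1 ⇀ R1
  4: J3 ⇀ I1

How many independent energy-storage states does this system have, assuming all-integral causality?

b2 stroke→Sf1  (source Sf1 imposes f)
b4 stroke→I1  (prefer integral on I1)
b1 stroke→J3  (J3: last free bond brings effort in)
b0 stroke→J2  (common-f at J2 fixed by 1)
b3 stroke→J1  (only one effort-in slot at J1)

1  (I1 all integral)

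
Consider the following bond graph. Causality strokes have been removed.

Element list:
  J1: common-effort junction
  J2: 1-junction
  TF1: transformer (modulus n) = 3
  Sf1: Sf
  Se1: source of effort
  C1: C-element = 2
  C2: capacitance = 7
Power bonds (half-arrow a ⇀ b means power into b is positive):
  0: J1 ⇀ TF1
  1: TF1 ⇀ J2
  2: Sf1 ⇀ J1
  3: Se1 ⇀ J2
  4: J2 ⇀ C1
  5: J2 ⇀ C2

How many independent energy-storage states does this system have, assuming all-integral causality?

β2 |Sf1  (Sf1 fixes flow; stroke at Sf1)
β3 |J2  (Se1: effort source, stroke at far end)
β0 |J1  (only one effort-in slot at J1)
β1 |TF1  (through TF1, causality passes straight; one stroke at TF1)
β4 |J2  (1-jn J2 has f-setter on 1)
β5 |J2  (J2 flow already set via bond 1)

2  (C1, C2 all integral)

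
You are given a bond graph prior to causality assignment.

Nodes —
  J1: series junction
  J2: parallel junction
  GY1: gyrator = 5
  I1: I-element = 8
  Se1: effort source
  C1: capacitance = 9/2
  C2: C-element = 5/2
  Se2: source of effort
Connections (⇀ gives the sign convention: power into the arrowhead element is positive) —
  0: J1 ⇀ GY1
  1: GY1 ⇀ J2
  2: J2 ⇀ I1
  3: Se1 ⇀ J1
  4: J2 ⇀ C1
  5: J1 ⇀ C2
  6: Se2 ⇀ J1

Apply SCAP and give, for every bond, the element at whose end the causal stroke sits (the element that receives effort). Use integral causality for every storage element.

#3 stroke→J1  (Se1: effort source, stroke at far end)
#6 stroke→J1  (source Se2 imposes e)
#2 stroke→I1  (prefer integral on I1)
#4 stroke→J2  (C1 integral (e out))
#1 stroke→GY1  (J2: bond 4 brought effort, rest push out)
#0 stroke→GY1  (GY1 both-in/both-out from 1)
#5 stroke→J1  (J1: bond 0 brought flow, rest push out)

#0 |GY1
#1 |GY1
#2 |I1
#3 |J1
#4 |J2
#5 |J1
#6 |J1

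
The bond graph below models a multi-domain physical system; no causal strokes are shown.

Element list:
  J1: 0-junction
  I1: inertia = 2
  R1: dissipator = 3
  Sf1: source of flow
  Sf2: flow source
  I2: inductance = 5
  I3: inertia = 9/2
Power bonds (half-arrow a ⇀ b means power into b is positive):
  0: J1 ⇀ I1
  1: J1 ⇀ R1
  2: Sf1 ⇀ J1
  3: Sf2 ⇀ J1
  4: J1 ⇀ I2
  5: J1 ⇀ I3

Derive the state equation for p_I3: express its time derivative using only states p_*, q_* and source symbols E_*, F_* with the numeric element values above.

#2 →Sf1  (Sf1 (Sf) sets flow on bond)
#3 →Sf2  (Sf2: flow source, stroke at near end)
#0 →I1  (prefer integral on I1)
#4 →I2  (I2 integral (f out))
#5 →I3  (I3 integral (f out))
#1 →J1  (only one effort-in slot at J1)

dp_I3/dt = 3*F_Sf1 + 3*F_Sf2 - 3*p_I1/2 - 3*p_I2/5 - 2*p_I3/3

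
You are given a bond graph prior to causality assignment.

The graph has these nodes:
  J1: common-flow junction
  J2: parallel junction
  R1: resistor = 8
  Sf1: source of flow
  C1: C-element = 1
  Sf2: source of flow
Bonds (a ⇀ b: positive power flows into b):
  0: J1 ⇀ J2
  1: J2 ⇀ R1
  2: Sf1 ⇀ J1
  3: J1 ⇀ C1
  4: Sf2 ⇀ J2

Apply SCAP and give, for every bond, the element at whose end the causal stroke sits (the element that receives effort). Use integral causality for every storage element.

#0 stroke→J1
#1 stroke→J2
#2 stroke→Sf1
#3 stroke→J1
#4 stroke→Sf2

β2 stroke→Sf1  (Sf1: flow source, stroke at near end)
β4 stroke→Sf2  (Sf2 fixes flow; stroke at Sf2)
β0 stroke→J1  (J1 flow already set via bond 2)
β3 stroke→J1  (J1: bond 2 brought flow, rest push out)
β1 stroke→J2  (closing 0-jn rule on J2)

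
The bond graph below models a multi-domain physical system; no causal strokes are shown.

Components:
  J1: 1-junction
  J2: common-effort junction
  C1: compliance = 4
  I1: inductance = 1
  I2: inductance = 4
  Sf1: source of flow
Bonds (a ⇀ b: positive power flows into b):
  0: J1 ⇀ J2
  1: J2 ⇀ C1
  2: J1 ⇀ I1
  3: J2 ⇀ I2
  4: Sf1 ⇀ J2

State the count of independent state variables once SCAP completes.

b4 stroke at Sf1  (source Sf1 imposes f)
b1 stroke at J2  (C1 outputs effort q/C1)
b0 stroke at J1  (J2: bond 1 brought effort, rest push out)
b3 stroke at I2  (0-jn J2 has e-setter on 1)
b2 stroke at I1  (J1 needs exactly one f-in)

3  (C1, I1, I2 all integral)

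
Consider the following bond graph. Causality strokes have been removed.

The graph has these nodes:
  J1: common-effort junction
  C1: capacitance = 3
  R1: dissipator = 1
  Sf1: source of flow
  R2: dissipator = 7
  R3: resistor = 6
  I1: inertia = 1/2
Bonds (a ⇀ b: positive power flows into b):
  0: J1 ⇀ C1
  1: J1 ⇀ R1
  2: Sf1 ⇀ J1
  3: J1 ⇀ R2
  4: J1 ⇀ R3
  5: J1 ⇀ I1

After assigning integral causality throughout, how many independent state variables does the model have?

b2 stroke at Sf1  (Sf1 fixes flow; stroke at Sf1)
b0 stroke at J1  (C1: C, integral causality)
b1 stroke at R1  (J1 effort already set via bond 0)
b3 stroke at R2  (J1: bond 0 brought effort, rest push out)
b4 stroke at R3  (0-jn J1 has e-setter on 0)
b5 stroke at I1  (0-jn J1 has e-setter on 0)

2  (C1, I1 all integral)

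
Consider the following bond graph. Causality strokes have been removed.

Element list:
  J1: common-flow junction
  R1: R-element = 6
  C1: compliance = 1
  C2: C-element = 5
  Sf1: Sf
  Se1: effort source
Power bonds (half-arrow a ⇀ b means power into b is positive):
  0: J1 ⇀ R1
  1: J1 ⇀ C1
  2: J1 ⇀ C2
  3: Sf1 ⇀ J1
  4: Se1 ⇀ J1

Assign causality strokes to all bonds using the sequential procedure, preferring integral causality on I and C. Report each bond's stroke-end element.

β0 stroke→J1
β1 stroke→J1
β2 stroke→J1
β3 stroke→Sf1
β4 stroke→J1

β3 →Sf1  (Sf1 (Sf) sets flow on bond)
β4 →J1  (Se1 (Se) sets effort on bond)
β0 →J1  (J1: bond 3 brought flow, rest push out)
β1 →J1  (J1: bond 3 brought flow, rest push out)
β2 →J1  (common-f at J1 fixed by 3)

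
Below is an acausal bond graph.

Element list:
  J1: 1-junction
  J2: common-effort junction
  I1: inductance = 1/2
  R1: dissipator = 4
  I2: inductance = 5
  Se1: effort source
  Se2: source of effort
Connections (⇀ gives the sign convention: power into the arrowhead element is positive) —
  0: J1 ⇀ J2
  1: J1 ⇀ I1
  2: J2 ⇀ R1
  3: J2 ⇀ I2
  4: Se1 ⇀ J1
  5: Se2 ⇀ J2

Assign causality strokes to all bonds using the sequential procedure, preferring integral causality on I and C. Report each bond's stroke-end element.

β4 stroke→J1  (Se1: effort source, stroke at far end)
β5 stroke→J2  (Se2: effort source, stroke at far end)
β0 stroke→J1  (0-jn J2 has e-setter on 5)
β2 stroke→R1  (J2: bond 5 brought effort, rest push out)
β3 stroke→I2  (J2 effort already set via bond 5)
β1 stroke→I1  (closing 1-jn rule on J1)

bond 0 →J1
bond 1 →I1
bond 2 →R1
bond 3 →I2
bond 4 →J1
bond 5 →J2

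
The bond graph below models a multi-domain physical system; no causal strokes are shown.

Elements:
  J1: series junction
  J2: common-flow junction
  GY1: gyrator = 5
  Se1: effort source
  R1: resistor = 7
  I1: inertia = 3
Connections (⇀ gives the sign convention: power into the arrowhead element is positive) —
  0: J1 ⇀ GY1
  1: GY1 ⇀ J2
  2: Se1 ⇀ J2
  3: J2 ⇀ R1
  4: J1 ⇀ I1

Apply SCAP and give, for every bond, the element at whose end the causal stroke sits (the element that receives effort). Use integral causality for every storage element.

#2 |J2  (Se1: effort source, stroke at far end)
#4 |I1  (prefer integral on I1)
#0 |J1  (common-f at J1 fixed by 4)
#1 |J2  (GY1: gyrator matches bond 0)
#3 |R1  (J2 needs exactly one f-in)

#0 |J1
#1 |J2
#2 |J2
#3 |R1
#4 |I1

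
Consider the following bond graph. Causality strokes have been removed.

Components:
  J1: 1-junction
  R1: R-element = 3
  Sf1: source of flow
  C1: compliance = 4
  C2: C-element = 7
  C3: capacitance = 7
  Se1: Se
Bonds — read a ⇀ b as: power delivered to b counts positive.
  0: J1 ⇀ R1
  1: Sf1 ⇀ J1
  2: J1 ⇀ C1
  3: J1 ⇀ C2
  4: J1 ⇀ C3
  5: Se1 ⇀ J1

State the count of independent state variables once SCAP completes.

b1 stroke→Sf1  (Sf1: flow source, stroke at near end)
b5 stroke→J1  (source Se1 imposes e)
b0 stroke→J1  (1-jn J1 has f-setter on 1)
b2 stroke→J1  (J1 flow already set via bond 1)
b3 stroke→J1  (J1: bond 1 brought flow, rest push out)
b4 stroke→J1  (common-f at J1 fixed by 1)

3  (C1, C2, C3 all integral)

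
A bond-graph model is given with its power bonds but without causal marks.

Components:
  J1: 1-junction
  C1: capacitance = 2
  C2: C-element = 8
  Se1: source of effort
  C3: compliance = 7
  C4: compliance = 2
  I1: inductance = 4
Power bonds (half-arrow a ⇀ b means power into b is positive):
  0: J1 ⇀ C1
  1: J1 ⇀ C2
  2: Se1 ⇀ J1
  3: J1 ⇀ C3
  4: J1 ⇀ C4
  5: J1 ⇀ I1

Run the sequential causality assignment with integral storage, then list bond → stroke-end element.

#2 |J1  (Se1: effort source, stroke at far end)
#0 |J1  (C1 integral (e out))
#1 |J1  (C2 integral (e out))
#3 |J1  (C3 integral (e out))
#4 |J1  (C4 outputs effort q/C4)
#5 |I1  (J1 needs exactly one f-in)

b0 stroke→J1
b1 stroke→J1
b2 stroke→J1
b3 stroke→J1
b4 stroke→J1
b5 stroke→I1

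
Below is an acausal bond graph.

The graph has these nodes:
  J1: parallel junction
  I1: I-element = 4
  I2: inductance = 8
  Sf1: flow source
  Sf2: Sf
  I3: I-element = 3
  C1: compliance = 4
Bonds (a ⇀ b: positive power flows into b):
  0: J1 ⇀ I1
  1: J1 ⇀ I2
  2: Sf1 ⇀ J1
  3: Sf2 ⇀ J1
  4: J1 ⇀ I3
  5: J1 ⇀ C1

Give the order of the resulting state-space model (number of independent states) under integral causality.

#2 |Sf1  (Sf1 fixes flow; stroke at Sf1)
#3 |Sf2  (Sf2 (Sf) sets flow on bond)
#0 |I1  (I1: I, integral causality)
#1 |I2  (I2: I, integral causality)
#4 |I3  (I3 integral (f out))
#5 |J1  (J1 needs exactly one e-in)

4  (C1, I1, I2, I3 all integral)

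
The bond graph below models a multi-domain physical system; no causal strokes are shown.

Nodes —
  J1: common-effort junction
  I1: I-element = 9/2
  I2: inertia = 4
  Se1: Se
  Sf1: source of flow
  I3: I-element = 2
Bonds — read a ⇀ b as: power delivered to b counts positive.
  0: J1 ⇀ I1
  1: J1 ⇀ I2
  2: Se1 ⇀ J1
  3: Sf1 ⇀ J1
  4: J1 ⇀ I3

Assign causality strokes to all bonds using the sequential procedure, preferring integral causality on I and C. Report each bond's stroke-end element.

bond 2 |J1  (source Se1 imposes e)
bond 3 |Sf1  (Sf1: flow source, stroke at near end)
bond 0 |I1  (J1 effort already set via bond 2)
bond 1 |I2  (0-jn J1 has e-setter on 2)
bond 4 |I3  (J1: bond 2 brought effort, rest push out)

#0 |I1
#1 |I2
#2 |J1
#3 |Sf1
#4 |I3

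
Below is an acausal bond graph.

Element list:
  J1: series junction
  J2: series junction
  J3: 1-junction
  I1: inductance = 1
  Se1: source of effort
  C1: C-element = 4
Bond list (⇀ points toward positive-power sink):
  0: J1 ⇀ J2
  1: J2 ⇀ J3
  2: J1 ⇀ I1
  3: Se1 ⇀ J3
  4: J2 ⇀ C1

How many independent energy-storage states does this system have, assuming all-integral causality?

#3 stroke at J3  (Se1 fixes effort; stroke away)
#1 stroke at J2  (J3: last free bond brings flow in)
#2 stroke at I1  (I1 outputs flow p/I1)
#0 stroke at J1  (1-jn J1 has f-setter on 2)
#4 stroke at J2  (common-f at J2 fixed by 0)

2  (C1, I1 all integral)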